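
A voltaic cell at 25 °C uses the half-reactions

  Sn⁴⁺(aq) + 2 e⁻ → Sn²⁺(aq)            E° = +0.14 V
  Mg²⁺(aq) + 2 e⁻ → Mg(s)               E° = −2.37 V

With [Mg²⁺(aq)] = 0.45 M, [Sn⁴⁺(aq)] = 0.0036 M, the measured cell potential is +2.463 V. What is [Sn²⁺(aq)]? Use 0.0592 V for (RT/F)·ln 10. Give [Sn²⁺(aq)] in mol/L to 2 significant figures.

0.31 M

Sn⁴⁺/Sn²⁺ is the cathode (higher E°); E°cell = +0.14 − (−2.37) = +2.51 V with n = 2.
Rearranging E = E° − (0.0592/n)·log Q gives log Q = 2(+2.51 − (+2.463))/0.0592 = 1.588.
Balancing electrons gives Sn⁴⁺(aq) + Mg(s) → Sn²⁺(aq) + Mg²⁺(aq); thus Q = ([Sn²⁺(aq)]·[Mg²⁺(aq)]) / [Sn⁴⁺(aq)].
Isolating [Sn²⁺(aq)] in Q = 10^{1.588} yields log [Sn²⁺(aq)] = −0.509, i.e. 0.31 M.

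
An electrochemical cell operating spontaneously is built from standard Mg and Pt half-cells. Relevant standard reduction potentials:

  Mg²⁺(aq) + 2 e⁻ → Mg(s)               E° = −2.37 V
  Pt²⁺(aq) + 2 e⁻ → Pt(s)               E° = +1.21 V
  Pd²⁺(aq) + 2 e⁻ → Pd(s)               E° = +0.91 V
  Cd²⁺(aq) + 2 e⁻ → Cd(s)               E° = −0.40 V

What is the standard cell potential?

The Pt²⁺/Pt couple has the higher E°, so Pt ion is reduced (cathode) and Mg is oxidized (anode).
E°cell = E°(cathode) − E°(anode) = +1.21 − (−2.37) = +3.58 V.

+3.58 V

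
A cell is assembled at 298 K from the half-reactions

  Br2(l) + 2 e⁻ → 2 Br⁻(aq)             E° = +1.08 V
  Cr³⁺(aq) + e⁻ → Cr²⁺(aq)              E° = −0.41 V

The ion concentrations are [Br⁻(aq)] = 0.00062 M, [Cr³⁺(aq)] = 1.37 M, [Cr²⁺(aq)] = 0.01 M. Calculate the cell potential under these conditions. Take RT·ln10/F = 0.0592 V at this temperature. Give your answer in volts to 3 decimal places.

Br₂/Br⁻ is reduced (cathode, E° = +1.08 V) and Cr³⁺/Cr²⁺ is oxidized (anode).
E°cell = E°cat − E°an = +1.08 − (−0.41) = +1.49 V; n = 2.
Balancing gives Br2(l) + 2 Cr²⁺(aq) → 2 Br⁻(aq) + 2 Cr³⁺(aq); hence Q = ([Br⁻(aq)]^2·[Cr³⁺(aq)]^2) / [Cr²⁺(aq)]^2 = 0.00721 (log Q = −2.142).
By the Nernst equation, E = +1.49 − (0.0592/2)·(−2.142) = +1.553 V.

+1.553 V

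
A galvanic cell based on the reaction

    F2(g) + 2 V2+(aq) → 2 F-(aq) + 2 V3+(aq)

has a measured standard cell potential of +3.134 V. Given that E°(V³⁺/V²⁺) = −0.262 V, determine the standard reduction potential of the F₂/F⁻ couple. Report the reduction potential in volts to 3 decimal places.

In the reaction as written the F₂/F⁻ couple is reduced (cathode) and V³⁺/V²⁺ is oxidized (anode), so E°cell = E°(F₂/F⁻) − E°(V³⁺/V²⁺).
E°(F₂/F⁻) = E°cell + E°(anode) = +3.134 + (−0.262) = +2.872 V.

+2.872 V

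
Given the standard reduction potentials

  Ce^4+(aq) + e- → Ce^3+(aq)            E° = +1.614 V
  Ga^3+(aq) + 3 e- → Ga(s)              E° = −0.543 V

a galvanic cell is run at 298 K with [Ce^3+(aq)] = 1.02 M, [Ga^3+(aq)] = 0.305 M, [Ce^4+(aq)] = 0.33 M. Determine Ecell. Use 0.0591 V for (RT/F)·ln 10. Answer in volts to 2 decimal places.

+2.14 V

The Ce⁴⁺/Ce³⁺ couple has the more positive E°, so it is the cathode; Ga³⁺/Ga is the anode.
The standard potential is +1.614 − (−0.543) = +2.157 V and the balanced reaction transfers n = 3 electrons.
The balanced reaction is 3 Ce^4+(aq) + Ga(s) → 3 Ce^3+(aq) + Ga^3+(aq), so Q = ([Ce^3+(aq)]^3·[Ga^3+(aq)]) / [Ce^4+(aq)]^3 = 9.01 and log Q = 0.955.
By the Nernst equation, E = +2.157 − (0.0591/3)·(0.955) = +2.14 V.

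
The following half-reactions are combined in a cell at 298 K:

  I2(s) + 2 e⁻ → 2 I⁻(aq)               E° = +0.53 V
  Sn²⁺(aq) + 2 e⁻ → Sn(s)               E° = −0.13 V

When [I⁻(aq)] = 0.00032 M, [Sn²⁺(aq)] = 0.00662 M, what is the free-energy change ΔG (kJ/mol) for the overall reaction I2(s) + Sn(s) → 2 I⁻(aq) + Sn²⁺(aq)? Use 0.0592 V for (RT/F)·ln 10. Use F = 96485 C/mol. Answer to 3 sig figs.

−180 kJ/mol

The standard cell potential is +0.53 − (−0.13) = +0.66 V, with n = 2 electrons in the balanced equation.
Here Q = [I⁻(aq)]^2·[Sn²⁺(aq)] = 6.78×10^−10 (log Q = −9.169), giving E = +0.66 − (0.0592/2)·(−9.169) = +0.9314 V.
Finally ΔG = −nFE = −(2)(96485 C/mol)(+0.9314 V) = −180 kJ/mol.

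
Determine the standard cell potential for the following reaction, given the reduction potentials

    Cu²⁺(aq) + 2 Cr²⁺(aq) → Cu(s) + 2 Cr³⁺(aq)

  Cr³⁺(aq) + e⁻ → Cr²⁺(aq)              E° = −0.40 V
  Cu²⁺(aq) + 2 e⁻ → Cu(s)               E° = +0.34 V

+0.74 V

In the reaction as written, Cu²⁺(aq) is reduced (cathode) and Cr³⁺(aq) is produced by oxidation at the anode.
E°cell = E°(cathode) − E°(anode) = +0.34 − (−0.40) = +0.74 V.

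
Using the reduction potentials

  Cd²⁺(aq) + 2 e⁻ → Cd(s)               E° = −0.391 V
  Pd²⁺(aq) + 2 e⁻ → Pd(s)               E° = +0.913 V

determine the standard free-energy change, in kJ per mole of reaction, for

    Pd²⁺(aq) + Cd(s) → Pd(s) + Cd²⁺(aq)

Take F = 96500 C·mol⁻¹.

−252 kJ/mol

In the reaction as written Pd²⁺(aq) is reduced, so the Pd²⁺/Pd couple is the cathode and Cd²⁺/Cd is the anode.
E°cell = +0.913 − (−0.391) = +1.304 V; balancing electrons gives n = 2.
ΔG° = −nFE°cell = −(2)(96500)(+1.304) J/mol = −252 kJ/mol.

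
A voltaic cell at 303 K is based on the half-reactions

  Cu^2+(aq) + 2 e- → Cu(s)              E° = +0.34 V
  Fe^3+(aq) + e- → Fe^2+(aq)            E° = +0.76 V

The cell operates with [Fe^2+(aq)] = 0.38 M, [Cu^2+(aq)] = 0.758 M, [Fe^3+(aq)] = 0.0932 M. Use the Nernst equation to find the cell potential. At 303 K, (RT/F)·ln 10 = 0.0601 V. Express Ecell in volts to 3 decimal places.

The Fe³⁺/Fe²⁺ couple has the more positive E°, so it is the cathode; Cu²⁺/Cu is the anode.
The standard potential is +0.76 − (+0.34) = +0.42 V and the balanced reaction transfers n = 2 electrons.
Balancing gives 2 Fe^3+(aq) + Cu(s) → 2 Fe^2+(aq) + Cu^2+(aq); hence Q = ([Fe^2+(aq)]^2·[Cu^2+(aq)]) / [Fe^3+(aq)]^2 = 12.6 (log Q = 1.100).
By the Nernst equation, E = +0.42 − (0.0601/2)·(1.100) = +0.387 V.

+0.387 V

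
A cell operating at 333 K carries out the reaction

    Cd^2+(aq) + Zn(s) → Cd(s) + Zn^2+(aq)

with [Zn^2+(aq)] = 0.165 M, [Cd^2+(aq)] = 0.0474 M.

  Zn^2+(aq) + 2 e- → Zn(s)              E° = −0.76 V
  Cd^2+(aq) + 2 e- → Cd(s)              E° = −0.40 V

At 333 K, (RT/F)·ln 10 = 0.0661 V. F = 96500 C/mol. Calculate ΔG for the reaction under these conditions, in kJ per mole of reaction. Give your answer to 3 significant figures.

The standard cell potential is −0.40 − (−0.76) = +0.36 V, with n = 2 electrons in the balanced equation.
The reaction quotient is [Zn^2+(aq)] / [Cd^2+(aq)] = 3.48; by Nernst, E = +0.36 − (0.0661/2)(0.542) = +0.3421 V.
ΔG = −nFE = −(2)(96500)(+0.3421) J/mol = −66.0 kJ/mol.

−66.0 kJ/mol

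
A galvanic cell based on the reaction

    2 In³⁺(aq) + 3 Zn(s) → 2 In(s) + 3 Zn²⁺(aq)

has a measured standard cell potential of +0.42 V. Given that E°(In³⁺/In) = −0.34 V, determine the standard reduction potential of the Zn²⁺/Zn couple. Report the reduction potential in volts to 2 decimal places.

−0.76 V

In the reaction as written the In³⁺/In couple is reduced (cathode) and Zn²⁺/Zn is oxidized (anode), so E°cell = E°(In³⁺/In) − E°(Zn²⁺/Zn).
E°(Zn²⁺/Zn) = E°(cathode) − E°cell = −0.34 − (+0.42) = −0.76 V.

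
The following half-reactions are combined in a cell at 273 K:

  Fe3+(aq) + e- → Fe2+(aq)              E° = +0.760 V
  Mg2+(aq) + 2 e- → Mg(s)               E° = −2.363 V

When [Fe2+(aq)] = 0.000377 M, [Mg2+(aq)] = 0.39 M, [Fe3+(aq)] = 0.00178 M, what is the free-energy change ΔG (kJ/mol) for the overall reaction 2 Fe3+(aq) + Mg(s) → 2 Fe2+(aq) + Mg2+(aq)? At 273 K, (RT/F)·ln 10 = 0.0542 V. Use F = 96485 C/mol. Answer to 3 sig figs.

−612 kJ/mol

E°cell = +0.760 − (−2.363) = +3.123 V; the balanced reaction transfers n = 2 electrons.
The reaction quotient is ([Fe2+(aq)]^2·[Mg2+(aq)]) / [Fe3+(aq)]^2 = 0.0175; by Nernst, E = +3.123 − (0.0542/2)(−1.757) = +3.1706 V.
ΔG = −nFE = −(2)(96485)(+3.1706) J/mol = −612 kJ/mol.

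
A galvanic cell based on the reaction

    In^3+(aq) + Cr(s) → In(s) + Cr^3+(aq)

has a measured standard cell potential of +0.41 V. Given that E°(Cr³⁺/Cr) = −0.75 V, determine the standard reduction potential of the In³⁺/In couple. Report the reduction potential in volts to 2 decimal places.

In the reaction as written the In³⁺/In couple is reduced (cathode) and Cr³⁺/Cr is oxidized (anode), so E°cell = E°(In³⁺/In) − E°(Cr³⁺/Cr).
E°(In³⁺/In) = E°cell + E°(anode) = +0.41 + (−0.75) = −0.34 V.

−0.34 V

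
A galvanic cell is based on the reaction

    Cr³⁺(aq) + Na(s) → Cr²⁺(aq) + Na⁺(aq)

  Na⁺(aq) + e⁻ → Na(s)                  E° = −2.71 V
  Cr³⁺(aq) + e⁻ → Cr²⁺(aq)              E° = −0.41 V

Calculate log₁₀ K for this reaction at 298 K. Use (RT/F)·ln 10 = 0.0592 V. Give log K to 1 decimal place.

log K = 38.9

The Cr³⁺/Cr²⁺ couple is reduced (cathode); E°cell = −0.41 − (−2.71) = +2.30 V with n = 1.
At equilibrium E = 0, so log K = nE°cell / 0.0592 = (1)(+2.30) / 0.0592 = 38.9.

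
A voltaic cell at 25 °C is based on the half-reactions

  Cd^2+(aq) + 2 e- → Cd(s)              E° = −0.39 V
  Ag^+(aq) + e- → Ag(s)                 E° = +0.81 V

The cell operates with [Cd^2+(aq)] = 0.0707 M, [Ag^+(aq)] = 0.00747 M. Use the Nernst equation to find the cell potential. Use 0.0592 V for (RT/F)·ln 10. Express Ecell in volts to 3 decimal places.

+1.108 V

The Ag⁺/Ag couple has the more positive E°, so it is the cathode; Cd²⁺/Cd is the anode.
E°cell = E°cat − E°an = +0.81 − (−0.39) = +1.20 V; n = 2.
The balanced reaction is 2 Ag^+(aq) + Cd(s) → 2 Ag(s) + Cd^2+(aq), so Q = [Cd^2+(aq)] / [Ag^+(aq)]^2 = 1.27×10^3 and log Q = 3.103.
Applying E = E° − (RT ln10/nF)·log Q gives +1.20 − (0.0592/2)(3.103) = +1.108 V.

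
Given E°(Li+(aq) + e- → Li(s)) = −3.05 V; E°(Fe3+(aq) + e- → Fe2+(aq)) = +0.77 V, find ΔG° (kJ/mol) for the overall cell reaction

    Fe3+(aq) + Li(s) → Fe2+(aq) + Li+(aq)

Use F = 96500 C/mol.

In the reaction as written Fe3+(aq) is reduced, so the Fe³⁺/Fe²⁺ couple is the cathode and Li⁺/Li is the anode.
E°cell = +0.77 − (−3.05) = +3.82 V; balancing electrons gives n = 1.
ΔG° = −nFE°cell = −(1)(96500)(+3.82) J/mol = −369 kJ/mol.

−369 kJ/mol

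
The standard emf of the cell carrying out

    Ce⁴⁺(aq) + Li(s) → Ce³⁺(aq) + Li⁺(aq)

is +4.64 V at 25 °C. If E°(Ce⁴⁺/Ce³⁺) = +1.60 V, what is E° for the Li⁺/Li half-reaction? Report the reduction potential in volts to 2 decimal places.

−3.04 V

In the reaction as written the Ce⁴⁺/Ce³⁺ couple is reduced (cathode) and Li⁺/Li is oxidized (anode), so E°cell = E°(Ce⁴⁺/Ce³⁺) − E°(Li⁺/Li).
E°(Li⁺/Li) = E°(cathode) − E°cell = +1.60 − (+4.64) = −3.04 V.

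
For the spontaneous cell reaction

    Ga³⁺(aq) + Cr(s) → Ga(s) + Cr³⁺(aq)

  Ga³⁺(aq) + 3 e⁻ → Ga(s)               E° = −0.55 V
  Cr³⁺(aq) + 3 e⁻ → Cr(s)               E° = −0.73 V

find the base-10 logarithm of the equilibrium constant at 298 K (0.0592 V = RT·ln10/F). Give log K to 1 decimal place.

log K = 9.1

The Ga³⁺/Ga couple is reduced (cathode); E°cell = −0.55 − (−0.73) = +0.18 V with n = 3.
At equilibrium E = 0, so log K = nE°cell / 0.0592 = (3)(+0.18) / 0.0592 = 9.1.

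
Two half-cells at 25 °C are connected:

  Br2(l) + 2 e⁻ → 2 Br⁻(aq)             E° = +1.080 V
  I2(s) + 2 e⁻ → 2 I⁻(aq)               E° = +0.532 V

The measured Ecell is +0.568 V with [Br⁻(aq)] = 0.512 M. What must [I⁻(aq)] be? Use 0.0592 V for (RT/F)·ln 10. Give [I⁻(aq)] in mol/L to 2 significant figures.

1.1 M

With Br₂/Br⁻ at the cathode and I₂/I⁻ at the anode, E°cell = +1.080 − (+0.532) = +0.548 V (n = 2).
Rearranging E = E° − (0.0592/n)·log Q gives log Q = 2(+0.548 − (+0.568))/0.0592 = −0.676.
For Br2(l) + 2 I⁻(aq) → 2 Br⁻(aq) + I2(s), the reaction quotient is Q = [Br⁻(aq)]^2 / [I⁻(aq)]^2.
Solving for the unknown gives log [I⁻(aq)] = 0.047, so [I⁻(aq)] ≈ 1.1 M.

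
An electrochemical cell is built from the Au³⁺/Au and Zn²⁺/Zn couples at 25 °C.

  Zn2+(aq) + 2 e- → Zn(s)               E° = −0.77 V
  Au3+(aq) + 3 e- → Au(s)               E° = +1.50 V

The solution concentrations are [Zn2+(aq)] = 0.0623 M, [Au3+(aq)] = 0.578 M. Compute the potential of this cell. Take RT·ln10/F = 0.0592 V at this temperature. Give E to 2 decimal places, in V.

Au³⁺/Au is reduced (cathode, E° = +1.50 V) and Zn²⁺/Zn is oxidized (anode).
E°cell = E°cat − E°an = +1.50 − (−0.77) = +2.27 V; n = 6.
For the overall reaction 2 Au3+(aq) + 3 Zn(s) → 2 Au(s) + 3 Zn2+(aq), Q = [Zn2+(aq)]^3 / [Au3+(aq)]^2 = 0.000724, giving log Q = −3.140.
By the Nernst equation, E = +2.27 − (0.0592/6)·(−3.140) = +2.30 V.

+2.30 V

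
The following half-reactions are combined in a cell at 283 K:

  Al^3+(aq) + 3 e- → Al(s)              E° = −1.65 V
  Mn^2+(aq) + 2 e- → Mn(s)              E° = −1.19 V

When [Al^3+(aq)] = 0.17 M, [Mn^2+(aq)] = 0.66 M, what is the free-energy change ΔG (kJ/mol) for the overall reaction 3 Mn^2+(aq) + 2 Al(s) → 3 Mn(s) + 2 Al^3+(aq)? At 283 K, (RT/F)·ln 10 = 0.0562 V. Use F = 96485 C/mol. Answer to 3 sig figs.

The standard cell potential is −1.19 − (−1.65) = +0.46 V, with n = 6 electrons in the balanced equation.
Here Q = [Al^3+(aq)]^2 / [Mn^2+(aq)]^3 = 0.101 (log Q = −0.998), giving E = +0.46 − (0.0562/6)·(−0.998) = +0.4693 V.
ΔG = −nFE = −(6)(96485)(+0.4693) J/mol = −272 kJ/mol.

−272 kJ/mol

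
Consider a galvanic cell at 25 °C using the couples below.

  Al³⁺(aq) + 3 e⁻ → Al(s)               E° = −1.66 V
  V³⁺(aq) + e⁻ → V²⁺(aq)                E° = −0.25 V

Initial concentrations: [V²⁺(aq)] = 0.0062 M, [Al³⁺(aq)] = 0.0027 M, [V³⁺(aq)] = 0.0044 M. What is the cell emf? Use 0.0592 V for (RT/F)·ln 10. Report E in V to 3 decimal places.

+1.452 V

Since E°(V³⁺/V²⁺) > E°(Al³⁺/Al), V³⁺/V²⁺ serves as the cathode.
E°cell = E°cat − E°an = −0.25 − (−1.66) = +1.41 V; n = 3.
For the overall reaction 3 V³⁺(aq) + Al(s) → 3 V²⁺(aq) + Al³⁺(aq), Q = ([V²⁺(aq)]^3·[Al³⁺(aq)]) / [V³⁺(aq)]^3 = 0.00755, giving log Q = −2.122.
E = E° − (0.0592/n)·log Q = +1.41 − (0.0592/3)(−2.122) = +1.452 V.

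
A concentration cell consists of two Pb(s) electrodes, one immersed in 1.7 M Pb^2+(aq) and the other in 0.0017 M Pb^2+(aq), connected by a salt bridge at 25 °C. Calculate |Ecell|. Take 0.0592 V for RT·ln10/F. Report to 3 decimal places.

0.089 V

For a concentration cell E°cell = 0, since both electrodes use the same couple.
The compartment with the higher Pb^2+(aq) concentration (1.7 M) acts as the cathode; ions are reduced there and produced at the dilute (0.0017 M) anode.
With n = 2, Ecell = −(0.0592/2)·log([dilute]/[conc]) = −(0.0592/2)·log(0.0017/1.7) = +0.089 V.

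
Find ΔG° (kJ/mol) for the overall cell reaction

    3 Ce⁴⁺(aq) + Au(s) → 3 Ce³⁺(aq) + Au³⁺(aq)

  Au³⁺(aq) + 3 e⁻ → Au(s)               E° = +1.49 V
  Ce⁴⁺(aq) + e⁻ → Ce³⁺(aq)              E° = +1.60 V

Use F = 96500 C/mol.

−31.8 kJ/mol

In the reaction as written Ce⁴⁺(aq) is reduced, so the Ce⁴⁺/Ce³⁺ couple is the cathode and Au³⁺/Au is the anode.
E°cell = +1.60 − (+1.49) = +0.11 V; balancing electrons gives n = 3.
ΔG° = −nFE°cell = −(3)(96500)(+0.11) J/mol = −31.8 kJ/mol.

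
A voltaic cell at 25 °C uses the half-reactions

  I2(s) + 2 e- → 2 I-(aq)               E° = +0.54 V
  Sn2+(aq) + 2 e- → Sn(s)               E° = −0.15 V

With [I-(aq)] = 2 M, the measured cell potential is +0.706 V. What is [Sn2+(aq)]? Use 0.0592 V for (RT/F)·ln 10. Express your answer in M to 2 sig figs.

The I₂/I⁻ couple has the larger reduction potential, so it is the cathode: E°cell = +0.54 − (−0.15) = +0.69 V and n = 2.
From the Nernst equation, log Q = n(E° − E)/0.0592 = 2·(+0.69 − (+0.706))/0.0592 = −0.541.
Balancing electrons gives I2(s) + Sn(s) → 2 I-(aq) + Sn2+(aq); thus Q = [I-(aq)]^2·[Sn2+(aq)].
Substituting the known concentrations and solving, log [Sn2+(aq)] = −1.143 and [Sn2+(aq)] = 0.072 M.

0.072 M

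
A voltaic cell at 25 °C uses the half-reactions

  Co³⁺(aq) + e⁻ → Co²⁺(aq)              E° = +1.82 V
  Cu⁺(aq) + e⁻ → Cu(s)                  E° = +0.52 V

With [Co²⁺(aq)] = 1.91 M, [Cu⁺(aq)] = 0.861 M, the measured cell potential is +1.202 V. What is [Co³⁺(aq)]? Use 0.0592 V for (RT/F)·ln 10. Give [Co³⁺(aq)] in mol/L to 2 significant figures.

Co³⁺/Co²⁺ is the cathode (higher E°); E°cell = +1.82 − (+0.52) = +1.30 V with n = 1.
From the Nernst equation, log Q = n(E° − E)/0.0592 = 1·(+1.30 − (+1.202))/0.0592 = 1.655.
The balanced reaction is Co³⁺(aq) + Cu(s) → Co²⁺(aq) + Cu⁺(aq), so Q = ([Co²⁺(aq)]·[Cu⁺(aq)]) / [Co³⁺(aq)].
Substituting the known concentrations and solving, log [Co³⁺(aq)] = −1.439 and [Co³⁺(aq)] = 0.036 M.

0.036 M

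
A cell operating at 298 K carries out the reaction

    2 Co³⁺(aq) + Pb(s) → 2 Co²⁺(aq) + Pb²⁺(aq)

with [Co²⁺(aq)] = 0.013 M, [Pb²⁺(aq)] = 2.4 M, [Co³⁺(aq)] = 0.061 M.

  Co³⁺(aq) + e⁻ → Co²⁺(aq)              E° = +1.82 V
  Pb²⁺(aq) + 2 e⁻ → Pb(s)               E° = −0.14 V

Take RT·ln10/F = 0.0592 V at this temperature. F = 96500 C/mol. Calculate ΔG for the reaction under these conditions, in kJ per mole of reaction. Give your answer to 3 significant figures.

−384 kJ/mol

With Co³⁺/Co²⁺ reduced at the cathode, E°cell = +1.82 − (−0.14) = +1.96 V and n = 2.
Here Q = ([Co²⁺(aq)]^2·[Pb²⁺(aq)]) / [Co³⁺(aq)]^2 = 0.109 (log Q = −0.963), giving E = +1.96 − (0.0592/2)·(−0.963) = +1.9885 V.
Then ΔG = −nFE = −2 × 96500 × +1.9885 J/mol = −384 kJ/mol.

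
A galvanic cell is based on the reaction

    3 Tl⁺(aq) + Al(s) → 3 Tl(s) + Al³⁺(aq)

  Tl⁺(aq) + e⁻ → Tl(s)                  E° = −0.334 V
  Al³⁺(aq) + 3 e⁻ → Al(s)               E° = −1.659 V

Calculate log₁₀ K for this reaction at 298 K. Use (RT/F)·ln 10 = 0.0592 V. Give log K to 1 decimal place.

log K = 67.1

The Tl⁺/Tl couple is reduced (cathode); E°cell = −0.334 − (−1.659) = +1.325 V with n = 3.
At equilibrium E = 0, so log K = nE°cell / 0.0592 = (3)(+1.325) / 0.0592 = 67.1.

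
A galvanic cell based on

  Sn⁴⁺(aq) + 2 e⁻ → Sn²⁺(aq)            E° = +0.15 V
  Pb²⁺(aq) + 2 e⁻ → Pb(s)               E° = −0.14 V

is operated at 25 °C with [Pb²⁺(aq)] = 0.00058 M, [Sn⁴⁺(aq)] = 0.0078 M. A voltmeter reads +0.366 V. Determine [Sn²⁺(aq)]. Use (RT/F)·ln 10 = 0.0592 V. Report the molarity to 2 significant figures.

Sn⁴⁺/Sn²⁺ is the cathode (higher E°); E°cell = +0.15 − (−0.14) = +0.29 V with n = 2.
Rearranging E = E° − (0.0592/n)·log Q gives log Q = 2(+0.29 − (+0.366))/0.0592 = −2.568.
Balancing electrons gives Sn⁴⁺(aq) + Pb(s) → Sn²⁺(aq) + Pb²⁺(aq); thus Q = ([Sn²⁺(aq)]·[Pb²⁺(aq)]) / [Sn⁴⁺(aq)].
Solving for the unknown gives log [Sn²⁺(aq)] = −1.439, so [Sn²⁺(aq)] ≈ 0.036 M.

0.036 M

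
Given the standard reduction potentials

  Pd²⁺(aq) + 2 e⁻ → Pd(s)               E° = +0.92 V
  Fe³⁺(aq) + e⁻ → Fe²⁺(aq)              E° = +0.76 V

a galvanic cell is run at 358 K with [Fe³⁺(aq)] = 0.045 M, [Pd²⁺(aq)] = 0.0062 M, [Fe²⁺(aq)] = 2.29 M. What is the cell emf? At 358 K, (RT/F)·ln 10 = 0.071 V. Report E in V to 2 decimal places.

Since E°(Pd²⁺/Pd) > E°(Fe³⁺/Fe²⁺), Pd²⁺/Pd serves as the cathode.
E°cell = E°cat − E°an = +0.92 − (+0.76) = +0.16 V; n = 2.
For the overall reaction Pd²⁺(aq) + 2 Fe²⁺(aq) → Pd(s) + 2 Fe³⁺(aq), Q = [Fe³⁺(aq)]^2 / ([Pd²⁺(aq)]·[Fe²⁺(aq)]^2) = 0.0623, giving log Q = −1.206.
Applying E = E° − (RT ln10/nF)·log Q gives +0.16 − (0.071/2)(−1.206) = +0.20 V.

+0.20 V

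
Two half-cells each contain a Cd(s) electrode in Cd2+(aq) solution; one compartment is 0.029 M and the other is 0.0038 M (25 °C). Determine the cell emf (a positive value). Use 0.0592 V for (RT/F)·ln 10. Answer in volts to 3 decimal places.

For a concentration cell E°cell = 0, since both electrodes use the same couple.
The compartment with the higher Cd2+(aq) concentration (0.029 M) acts as the cathode; ions are reduced there and produced at the dilute (0.0038 M) anode.
With n = 2, Ecell = −(0.0592/2)·log([dilute]/[conc]) = −(0.0592/2)·log(0.0038/0.029) = +0.026 V.

0.026 V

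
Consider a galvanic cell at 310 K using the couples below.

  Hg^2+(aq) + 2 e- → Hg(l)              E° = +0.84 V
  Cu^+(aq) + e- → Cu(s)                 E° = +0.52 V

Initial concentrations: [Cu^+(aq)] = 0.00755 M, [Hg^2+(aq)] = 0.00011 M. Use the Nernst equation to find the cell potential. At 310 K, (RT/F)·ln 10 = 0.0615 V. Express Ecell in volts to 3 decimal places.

+0.329 V

The Hg²⁺/Hg couple has the more positive E°, so it is the cathode; Cu⁺/Cu is the anode.
E°cell = +0.84 − (+0.52) = +0.32 V, with n = 2 electrons transferred.
The balanced reaction is Hg^2+(aq) + 2 Cu(s) → Hg(l) + 2 Cu^+(aq), so Q = [Cu^+(aq)]^2 / [Hg^2+(aq)] = 0.518 and log Q = −0.285.
E = E° − (0.0615/n)·log Q = +0.32 − (0.0615/2)(−0.285) = +0.329 V.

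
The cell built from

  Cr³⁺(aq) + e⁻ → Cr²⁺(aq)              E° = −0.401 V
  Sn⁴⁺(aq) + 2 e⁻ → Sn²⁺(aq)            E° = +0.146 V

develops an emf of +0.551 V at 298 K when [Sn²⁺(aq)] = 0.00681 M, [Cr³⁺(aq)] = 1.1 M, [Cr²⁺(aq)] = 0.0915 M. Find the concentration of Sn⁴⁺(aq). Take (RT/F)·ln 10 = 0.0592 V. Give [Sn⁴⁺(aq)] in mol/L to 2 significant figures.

With Sn⁴⁺/Sn²⁺ at the cathode and Cr³⁺/Cr²⁺ at the anode, E°cell = +0.146 − (−0.401) = +0.547 V (n = 2).
From the Nernst equation, log Q = n(E° − E)/0.0592 = 2·(+0.547 − (+0.551))/0.0592 = −0.135.
The balanced reaction is Sn⁴⁺(aq) + 2 Cr²⁺(aq) → Sn²⁺(aq) + 2 Cr³⁺(aq), so Q = ([Sn²⁺(aq)]·[Cr³⁺(aq)]^2) / ([Sn⁴⁺(aq)]·[Cr²⁺(aq)]^2).
Isolating [Sn⁴⁺(aq)] in Q = 10^{−0.135} yields log [Sn⁴⁺(aq)] = 0.128, i.e. 1.3 M.

1.3 M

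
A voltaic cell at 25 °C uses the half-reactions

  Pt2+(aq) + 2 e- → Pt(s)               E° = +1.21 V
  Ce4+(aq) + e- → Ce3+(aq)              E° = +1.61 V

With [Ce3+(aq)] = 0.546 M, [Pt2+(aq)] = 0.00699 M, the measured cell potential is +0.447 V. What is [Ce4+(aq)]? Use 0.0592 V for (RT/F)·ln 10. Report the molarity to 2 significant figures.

The Ce⁴⁺/Ce³⁺ couple has the larger reduction potential, so it is the cathode: E°cell = +1.61 − (+1.21) = +0.40 V and n = 2.
Since E = E° − (0.0592/n)·log Q, log Q = n(E° − E)/0.0592 = −1.588.
The balanced reaction is 2 Ce4+(aq) + Pt(s) → 2 Ce3+(aq) + Pt2+(aq), so Q = ([Ce3+(aq)]^2·[Pt2+(aq)]) / [Ce4+(aq)]^2.
Solving for the unknown gives log [Ce4+(aq)] = −0.547, so [Ce4+(aq)] ≈ 0.28 M.

0.28 M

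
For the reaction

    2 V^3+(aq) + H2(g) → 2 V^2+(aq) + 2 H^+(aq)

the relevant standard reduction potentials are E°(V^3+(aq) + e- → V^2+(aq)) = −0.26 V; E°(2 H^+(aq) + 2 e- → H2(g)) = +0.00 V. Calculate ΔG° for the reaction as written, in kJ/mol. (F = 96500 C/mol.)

+50.2 kJ/mol

In the reaction as written V^3+(aq) is reduced, so the V³⁺/V²⁺ couple is the cathode and 2H⁺/H₂ is the anode.
E°cell = −0.26 − (+0.00) = −0.26 V; balancing electrons gives n = 2.
ΔG° = −nFE°cell = −(2)(96500)(−0.26) J/mol = +50.2 kJ/mol.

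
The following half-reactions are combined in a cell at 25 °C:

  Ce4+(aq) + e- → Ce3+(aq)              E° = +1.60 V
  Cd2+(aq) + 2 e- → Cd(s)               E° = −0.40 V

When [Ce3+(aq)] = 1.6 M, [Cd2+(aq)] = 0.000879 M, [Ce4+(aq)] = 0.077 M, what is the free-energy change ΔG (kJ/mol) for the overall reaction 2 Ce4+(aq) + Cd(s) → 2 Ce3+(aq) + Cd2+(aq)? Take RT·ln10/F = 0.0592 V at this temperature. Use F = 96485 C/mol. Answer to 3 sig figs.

−388 kJ/mol

With Ce⁴⁺/Ce³⁺ reduced at the cathode, E°cell = +1.60 − (−0.40) = +2.00 V and n = 2.
Q = ([Ce3+(aq)]^2·[Cd2+(aq)]) / [Ce4+(aq)]^2 = 0.38, so log Q = −0.421 and E = +2.00 − (0.0592/2)(−0.421) = +2.0125 V.
Finally ΔG = −nFE = −(2)(96485 C/mol)(+2.0125 V) = −388 kJ/mol.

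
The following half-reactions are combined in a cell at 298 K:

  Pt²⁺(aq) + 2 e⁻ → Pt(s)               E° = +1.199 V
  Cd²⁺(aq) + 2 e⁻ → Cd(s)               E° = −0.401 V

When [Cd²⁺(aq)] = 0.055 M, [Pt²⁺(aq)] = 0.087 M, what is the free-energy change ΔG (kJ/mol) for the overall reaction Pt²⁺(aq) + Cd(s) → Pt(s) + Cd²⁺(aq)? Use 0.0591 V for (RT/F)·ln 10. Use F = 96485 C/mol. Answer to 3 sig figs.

−310 kJ/mol

E°cell = +1.199 − (−0.401) = +1.600 V; the balanced reaction transfers n = 2 electrons.
Q = [Cd²⁺(aq)] / [Pt²⁺(aq)] = 0.632, so log Q = −0.199 and E = +1.600 − (0.0591/2)(−0.199) = +1.6059 V.
Finally ΔG = −nFE = −(2)(96485 C/mol)(+1.6059 V) = −310 kJ/mol.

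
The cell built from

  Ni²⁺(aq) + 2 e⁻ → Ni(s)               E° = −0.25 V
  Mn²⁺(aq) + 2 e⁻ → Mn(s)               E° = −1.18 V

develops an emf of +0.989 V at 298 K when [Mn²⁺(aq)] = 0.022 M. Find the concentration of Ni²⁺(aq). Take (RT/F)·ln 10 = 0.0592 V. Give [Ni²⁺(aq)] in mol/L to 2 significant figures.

2.2 M

With Ni²⁺/Ni at the cathode and Mn²⁺/Mn at the anode, E°cell = −0.25 − (−1.18) = +0.93 V (n = 2).
From the Nernst equation, log Q = n(E° − E)/0.0592 = 2·(+0.93 − (+0.989))/0.0592 = −1.993.
For Ni²⁺(aq) + Mn(s) → Ni(s) + Mn²⁺(aq), the reaction quotient is Q = [Mn²⁺(aq)] / [Ni²⁺(aq)].
Isolating [Ni²⁺(aq)] in Q = 10^{−1.993} yields log [Ni²⁺(aq)] = 0.335, i.e. 2.2 M.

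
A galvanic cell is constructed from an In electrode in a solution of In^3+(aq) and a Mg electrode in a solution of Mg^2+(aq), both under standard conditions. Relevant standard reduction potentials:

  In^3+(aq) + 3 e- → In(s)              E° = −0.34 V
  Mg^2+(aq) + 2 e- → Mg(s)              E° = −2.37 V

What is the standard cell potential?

+2.03 V

The In³⁺/In couple has the higher E°, so In ion is reduced (cathode) and Mg is oxidized (anode).
E°cell = E°(cathode) − E°(anode) = −0.34 − (−2.37) = +2.03 V.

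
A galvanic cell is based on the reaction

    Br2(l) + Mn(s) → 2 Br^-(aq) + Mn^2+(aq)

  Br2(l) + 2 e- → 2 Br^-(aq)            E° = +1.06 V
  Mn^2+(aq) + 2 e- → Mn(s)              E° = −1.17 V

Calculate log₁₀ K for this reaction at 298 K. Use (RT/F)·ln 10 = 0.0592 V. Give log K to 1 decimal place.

log K = 75.3

The Br₂/Br⁻ couple is reduced (cathode); E°cell = +1.06 − (−1.17) = +2.23 V with n = 2.
At equilibrium E = 0, so log K = nE°cell / 0.0592 = (2)(+2.23) / 0.0592 = 75.3.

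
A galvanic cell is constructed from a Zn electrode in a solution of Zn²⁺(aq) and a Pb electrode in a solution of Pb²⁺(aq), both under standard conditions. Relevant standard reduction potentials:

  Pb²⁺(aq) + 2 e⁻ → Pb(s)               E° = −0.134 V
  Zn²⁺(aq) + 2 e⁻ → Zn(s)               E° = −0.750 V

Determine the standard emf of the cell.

+0.616 V

Of the two couples in this cell, the one with the more positive reduction potential is reduced at the cathode: here that is Pb²⁺/Pb (−0.134 V); Zn²⁺/Zn (−0.750 V) is the anode.
E°cell = E°(cathode) − E°(anode) = −0.134 − (−0.750) = +0.616 V.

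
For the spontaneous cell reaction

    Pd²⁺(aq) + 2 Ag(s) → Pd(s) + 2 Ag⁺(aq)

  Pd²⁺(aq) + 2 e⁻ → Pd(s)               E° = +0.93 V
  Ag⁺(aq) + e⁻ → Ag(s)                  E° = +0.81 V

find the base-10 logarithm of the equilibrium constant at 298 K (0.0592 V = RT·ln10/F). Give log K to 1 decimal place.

The Pd²⁺/Pd couple is reduced (cathode); E°cell = +0.93 − (+0.81) = +0.12 V with n = 2.
At equilibrium E = 0, so log K = nE°cell / 0.0592 = (2)(+0.12) / 0.0592 = 4.1.

log K = 4.1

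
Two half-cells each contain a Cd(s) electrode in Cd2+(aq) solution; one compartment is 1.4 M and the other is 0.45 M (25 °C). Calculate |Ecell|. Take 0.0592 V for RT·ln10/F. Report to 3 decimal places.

0.015 V

For a concentration cell E°cell = 0, since both electrodes use the same couple.
The compartment with the higher Cd2+(aq) concentration (1.4 M) acts as the cathode; ions are reduced there and produced at the dilute (0.45 M) anode.
With n = 2, Ecell = −(0.0592/2)·log([dilute]/[conc]) = −(0.0592/2)·log(0.45/1.4) = +0.015 V.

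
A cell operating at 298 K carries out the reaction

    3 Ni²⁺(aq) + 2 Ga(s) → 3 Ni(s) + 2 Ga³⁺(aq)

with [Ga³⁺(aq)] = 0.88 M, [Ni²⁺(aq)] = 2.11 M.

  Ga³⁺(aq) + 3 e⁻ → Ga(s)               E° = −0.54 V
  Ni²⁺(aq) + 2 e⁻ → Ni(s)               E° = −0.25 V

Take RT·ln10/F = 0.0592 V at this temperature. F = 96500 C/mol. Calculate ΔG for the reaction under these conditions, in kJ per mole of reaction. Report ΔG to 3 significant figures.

−174 kJ/mol

The standard cell potential is −0.25 − (−0.54) = +0.29 V, with n = 6 electrons in the balanced equation.
The reaction quotient is [Ga³⁺(aq)]^2 / [Ni²⁺(aq)]^3 = 0.0824; by Nernst, E = +0.29 − (0.0592/6)(−1.084) = +0.3007 V.
Then ΔG = −nFE = −6 × 96500 × +0.3007 J/mol = −174 kJ/mol.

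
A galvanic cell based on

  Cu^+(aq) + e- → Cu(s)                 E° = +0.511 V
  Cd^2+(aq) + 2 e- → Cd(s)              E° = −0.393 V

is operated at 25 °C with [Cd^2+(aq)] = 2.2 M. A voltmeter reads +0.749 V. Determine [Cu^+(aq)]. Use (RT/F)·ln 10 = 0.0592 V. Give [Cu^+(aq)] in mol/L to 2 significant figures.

0.0036 M

The Cu⁺/Cu couple has the larger reduction potential, so it is the cathode: E°cell = +0.511 − (−0.393) = +0.904 V and n = 2.
Since E = E° − (0.0592/n)·log Q, log Q = n(E° − E)/0.0592 = 5.236.
Balancing electrons gives 2 Cu^+(aq) + Cd(s) → 2 Cu(s) + Cd^2+(aq); thus Q = [Cd^2+(aq)] / [Cu^+(aq)]^2.
Isolating [Cu^+(aq)] in Q = 10^{5.236} yields log [Cu^+(aq)] = −2.447, i.e. 0.0036 M.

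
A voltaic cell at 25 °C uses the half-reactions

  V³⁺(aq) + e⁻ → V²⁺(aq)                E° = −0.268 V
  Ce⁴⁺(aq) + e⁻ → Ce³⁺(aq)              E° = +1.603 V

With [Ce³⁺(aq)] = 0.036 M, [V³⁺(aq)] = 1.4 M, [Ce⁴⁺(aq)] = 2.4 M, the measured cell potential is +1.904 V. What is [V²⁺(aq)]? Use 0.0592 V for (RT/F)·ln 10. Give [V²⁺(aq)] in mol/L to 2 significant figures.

With Ce⁴⁺/Ce³⁺ at the cathode and V³⁺/V²⁺ at the anode, E°cell = +1.603 − (−0.268) = +1.871 V (n = 1).
From the Nernst equation, log Q = n(E° − E)/0.0592 = 1·(+1.871 − (+1.904))/0.0592 = −0.557.
The balanced reaction is Ce⁴⁺(aq) + V²⁺(aq) → Ce³⁺(aq) + V³⁺(aq), so Q = ([Ce³⁺(aq)]·[V³⁺(aq)]) / ([Ce⁴⁺(aq)]·[V²⁺(aq)]).
Substituting the known concentrations and solving, log [V²⁺(aq)] = −1.121 and [V²⁺(aq)] = 0.076 M.

0.076 M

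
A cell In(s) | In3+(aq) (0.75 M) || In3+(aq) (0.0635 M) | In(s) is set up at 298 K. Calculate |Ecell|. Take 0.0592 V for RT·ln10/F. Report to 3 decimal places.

0.021 V

For a concentration cell E°cell = 0, since both electrodes use the same couple.
The compartment with the higher In3+(aq) concentration (0.75 M) acts as the cathode; ions are reduced there and produced at the dilute (0.0635 M) anode.
With n = 3, Ecell = −(0.0592/3)·log([dilute]/[conc]) = −(0.0592/3)·log(0.0635/0.75) = +0.021 V.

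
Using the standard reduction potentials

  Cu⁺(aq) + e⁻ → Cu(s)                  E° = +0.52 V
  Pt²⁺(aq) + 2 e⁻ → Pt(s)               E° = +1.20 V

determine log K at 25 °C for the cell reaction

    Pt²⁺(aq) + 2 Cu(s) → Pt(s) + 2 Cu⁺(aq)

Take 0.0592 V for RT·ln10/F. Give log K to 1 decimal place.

log K = 23.0

The Pt²⁺/Pt couple is reduced (cathode); E°cell = +1.20 − (+0.52) = +0.68 V with n = 2.
At equilibrium E = 0, so log K = nE°cell / 0.0592 = (2)(+0.68) / 0.0592 = 23.0.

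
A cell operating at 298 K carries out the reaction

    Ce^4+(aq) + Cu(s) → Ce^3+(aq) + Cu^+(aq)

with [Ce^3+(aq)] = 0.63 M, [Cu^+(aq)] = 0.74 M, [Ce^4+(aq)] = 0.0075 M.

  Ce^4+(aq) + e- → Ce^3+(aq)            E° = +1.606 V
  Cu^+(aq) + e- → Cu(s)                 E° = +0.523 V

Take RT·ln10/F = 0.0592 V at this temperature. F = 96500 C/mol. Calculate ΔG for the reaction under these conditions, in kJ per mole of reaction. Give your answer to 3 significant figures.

−94.3 kJ/mol

With Ce⁴⁺/Ce³⁺ reduced at the cathode, E°cell = +1.606 − (+0.523) = +1.083 V and n = 1.
The reaction quotient is ([Ce^3+(aq)]·[Cu^+(aq)]) / [Ce^4+(aq)] = 62.2; by Nernst, E = +1.083 − (0.0592/1)(1.794) = +0.9768 V.
Then ΔG = −nFE = −1 × 96500 × +0.9768 J/mol = −94.3 kJ/mol.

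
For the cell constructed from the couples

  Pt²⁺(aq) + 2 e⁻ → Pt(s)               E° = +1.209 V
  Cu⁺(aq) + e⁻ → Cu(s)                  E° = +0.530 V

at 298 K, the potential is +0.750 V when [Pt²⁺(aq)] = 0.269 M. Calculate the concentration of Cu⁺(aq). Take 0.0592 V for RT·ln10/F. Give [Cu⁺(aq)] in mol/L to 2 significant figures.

The Pt²⁺/Pt couple has the larger reduction potential, so it is the cathode: E°cell = +1.209 − (+0.530) = +0.679 V and n = 2.
Rearranging E = E° − (0.0592/n)·log Q gives log Q = 2(+0.679 − (+0.750))/0.0592 = −2.399.
For Pt²⁺(aq) + 2 Cu(s) → Pt(s) + 2 Cu⁺(aq), the reaction quotient is Q = [Cu⁺(aq)]^2 / [Pt²⁺(aq)].
Isolating [Cu⁺(aq)] in Q = 10^{−2.399} yields log [Cu⁺(aq)] = −1.485, i.e. 0.033 M.

0.033 M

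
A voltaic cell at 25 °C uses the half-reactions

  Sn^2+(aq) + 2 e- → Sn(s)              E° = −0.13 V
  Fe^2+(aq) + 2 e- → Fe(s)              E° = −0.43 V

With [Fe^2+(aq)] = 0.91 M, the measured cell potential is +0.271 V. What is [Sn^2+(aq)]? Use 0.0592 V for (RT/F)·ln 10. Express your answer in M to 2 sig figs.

0.095 M

With Sn²⁺/Sn at the cathode and Fe²⁺/Fe at the anode, E°cell = −0.13 − (−0.43) = +0.30 V (n = 2).
Since E = E° − (0.0592/n)·log Q, log Q = n(E° − E)/0.0592 = 0.980.
The balanced reaction is Sn^2+(aq) + Fe(s) → Sn(s) + Fe^2+(aq), so Q = [Fe^2+(aq)] / [Sn^2+(aq)].
Substituting the known concentrations and solving, log [Sn^2+(aq)] = −1.021 and [Sn^2+(aq)] = 0.095 M.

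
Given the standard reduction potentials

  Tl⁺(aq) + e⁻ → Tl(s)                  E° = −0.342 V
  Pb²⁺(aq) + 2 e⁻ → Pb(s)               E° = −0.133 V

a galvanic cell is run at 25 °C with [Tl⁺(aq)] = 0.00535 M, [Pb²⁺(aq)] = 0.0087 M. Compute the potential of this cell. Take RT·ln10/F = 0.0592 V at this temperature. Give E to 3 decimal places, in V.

+0.282 V

Since E°(Pb²⁺/Pb) > E°(Tl⁺/Tl), Pb²⁺/Pb serves as the cathode.
E°cell = −0.133 − (−0.342) = +0.209 V, with n = 2 electrons transferred.
The balanced reaction is Pb²⁺(aq) + 2 Tl(s) → Pb(s) + 2 Tl⁺(aq), so Q = [Tl⁺(aq)]^2 / [Pb²⁺(aq)] = 0.00329 and log Q = −2.483.
By the Nernst equation, E = +0.209 − (0.0592/2)·(−2.483) = +0.282 V.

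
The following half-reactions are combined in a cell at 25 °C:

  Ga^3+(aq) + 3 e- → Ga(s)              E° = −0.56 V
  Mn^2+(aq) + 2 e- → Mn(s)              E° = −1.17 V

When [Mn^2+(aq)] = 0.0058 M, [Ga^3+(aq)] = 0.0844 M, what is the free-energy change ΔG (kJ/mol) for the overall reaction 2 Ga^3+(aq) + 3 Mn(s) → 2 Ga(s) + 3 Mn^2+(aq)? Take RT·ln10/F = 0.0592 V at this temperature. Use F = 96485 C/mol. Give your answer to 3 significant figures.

−379 kJ/mol

E°cell = −0.56 − (−1.17) = +0.61 V; the balanced reaction transfers n = 6 electrons.
Q = [Mn^2+(aq)]^3 / [Ga^3+(aq)]^2 = 2.74×10^−5, so log Q = −4.562 and E = +0.61 − (0.0592/6)(−4.562) = +0.6550 V.
ΔG = −nFE = −(6)(96485)(+0.6550) J/mol = −379 kJ/mol.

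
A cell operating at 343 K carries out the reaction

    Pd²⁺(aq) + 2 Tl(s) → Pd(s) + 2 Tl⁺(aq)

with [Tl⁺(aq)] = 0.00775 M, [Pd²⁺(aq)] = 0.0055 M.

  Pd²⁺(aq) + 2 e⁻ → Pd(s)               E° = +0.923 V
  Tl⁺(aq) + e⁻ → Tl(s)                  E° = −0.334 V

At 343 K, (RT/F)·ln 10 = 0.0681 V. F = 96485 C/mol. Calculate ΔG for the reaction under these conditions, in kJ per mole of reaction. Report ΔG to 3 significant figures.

The standard cell potential is +0.923 − (−0.334) = +1.257 V, with n = 2 electrons in the balanced equation.
Here Q = [Tl⁺(aq)]^2 / [Pd²⁺(aq)] = 0.0109 (log Q = −1.962), giving E = +1.257 − (0.0681/2)·(−1.962) = +1.3238 V.
Then ΔG = −nFE = −2 × 96485 × +1.3238 J/mol = −255 kJ/mol.

−255 kJ/mol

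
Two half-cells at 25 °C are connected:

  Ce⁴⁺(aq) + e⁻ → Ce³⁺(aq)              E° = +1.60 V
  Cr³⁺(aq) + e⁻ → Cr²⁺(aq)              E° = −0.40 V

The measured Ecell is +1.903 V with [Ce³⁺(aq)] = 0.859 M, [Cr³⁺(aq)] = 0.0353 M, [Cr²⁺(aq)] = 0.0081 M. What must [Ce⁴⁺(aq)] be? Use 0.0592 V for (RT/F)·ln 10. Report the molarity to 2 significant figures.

0.086 M

The Ce⁴⁺/Ce³⁺ couple has the larger reduction potential, so it is the cathode: E°cell = +1.60 − (−0.40) = +2.00 V and n = 1.
Since E = E° − (0.0592/n)·log Q, log Q = n(E° − E)/0.0592 = 1.639.
The balanced reaction is Ce⁴⁺(aq) + Cr²⁺(aq) → Ce³⁺(aq) + Cr³⁺(aq), so Q = ([Ce³⁺(aq)]·[Cr³⁺(aq)]) / ([Ce⁴⁺(aq)]·[Cr²⁺(aq)]).
Isolating [Ce⁴⁺(aq)] in Q = 10^{1.639} yields log [Ce⁴⁺(aq)] = −1.066, i.e. 0.086 M.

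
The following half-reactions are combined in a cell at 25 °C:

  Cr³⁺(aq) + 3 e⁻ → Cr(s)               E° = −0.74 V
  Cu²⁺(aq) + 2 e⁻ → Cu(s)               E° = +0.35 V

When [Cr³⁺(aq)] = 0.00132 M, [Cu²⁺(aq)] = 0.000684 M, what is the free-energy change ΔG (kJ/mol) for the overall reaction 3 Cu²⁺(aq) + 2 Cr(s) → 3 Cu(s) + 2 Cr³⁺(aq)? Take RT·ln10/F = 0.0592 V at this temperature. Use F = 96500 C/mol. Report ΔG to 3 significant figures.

−610 kJ/mol

The standard cell potential is +0.35 − (−0.74) = +1.09 V, with n = 6 electrons in the balanced equation.
Q = [Cr³⁺(aq)]^2 / [Cu²⁺(aq)]^3 = 5.44×10^3, so log Q = 3.736 and E = +1.09 − (0.0592/6)(3.736) = +1.0531 V.
Finally ΔG = −nFE = −(6)(96500 C/mol)(+1.0531 V) = −610 kJ/mol.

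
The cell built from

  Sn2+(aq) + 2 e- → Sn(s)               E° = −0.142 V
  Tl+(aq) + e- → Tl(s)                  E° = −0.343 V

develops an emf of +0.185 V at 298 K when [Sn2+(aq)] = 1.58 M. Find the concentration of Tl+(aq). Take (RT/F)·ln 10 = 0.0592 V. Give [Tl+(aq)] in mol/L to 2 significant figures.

With Sn²⁺/Sn at the cathode and Tl⁺/Tl at the anode, E°cell = −0.142 − (−0.343) = +0.201 V (n = 2).
Since E = E° − (0.0592/n)·log Q, log Q = n(E° − E)/0.0592 = 0.541.
The balanced reaction is Sn2+(aq) + 2 Tl(s) → Sn(s) + 2 Tl+(aq), so Q = [Tl+(aq)]^2 / [Sn2+(aq)].
Solving for the unknown gives log [Tl+(aq)] = 0.370, so [Tl+(aq)] ≈ 2.3 M.

2.3 M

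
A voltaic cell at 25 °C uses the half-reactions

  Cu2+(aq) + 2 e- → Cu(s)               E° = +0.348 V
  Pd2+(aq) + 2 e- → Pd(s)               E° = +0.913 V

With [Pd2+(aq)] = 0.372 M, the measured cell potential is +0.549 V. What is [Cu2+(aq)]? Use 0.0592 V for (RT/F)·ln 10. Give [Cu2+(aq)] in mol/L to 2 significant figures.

The Pd²⁺/Pd couple has the larger reduction potential, so it is the cathode: E°cell = +0.913 − (+0.348) = +0.565 V and n = 2.
From the Nernst equation, log Q = n(E° − E)/0.0592 = 2·(+0.565 − (+0.549))/0.0592 = 0.541.
For Pd2+(aq) + Cu(s) → Pd(s) + Cu2+(aq), the reaction quotient is Q = [Cu2+(aq)] / [Pd2+(aq)].
Substituting the known concentrations and solving, log [Cu2+(aq)] = 0.112 and [Cu2+(aq)] = 1.3 M.

1.3 M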